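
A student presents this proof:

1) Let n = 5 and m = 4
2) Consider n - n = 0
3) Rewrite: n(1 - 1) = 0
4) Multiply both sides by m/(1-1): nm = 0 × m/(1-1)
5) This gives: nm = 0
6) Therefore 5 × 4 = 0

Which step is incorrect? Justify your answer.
Step 4: Multiply both sides by m/(1-1): nm = 0 × m/(1-1)

Step 4 multiplies both sides by m/(1-1). However, 1-1 = 0, so this is multiplication by m/0, which is undefined. We cannot multiply by an undefined expression.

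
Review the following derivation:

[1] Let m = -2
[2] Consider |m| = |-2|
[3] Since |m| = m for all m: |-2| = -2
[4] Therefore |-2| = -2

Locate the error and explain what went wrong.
Step 3: Since |m| = m for all m: |-2| = -2

Step 3 incorrectly states that |m| = m for all m. The correct definition is |m| = m when m >= 0, and |m| = -m when m < 0. Since -2 < 0, we have |-2| = -(-2) = 2, not -2.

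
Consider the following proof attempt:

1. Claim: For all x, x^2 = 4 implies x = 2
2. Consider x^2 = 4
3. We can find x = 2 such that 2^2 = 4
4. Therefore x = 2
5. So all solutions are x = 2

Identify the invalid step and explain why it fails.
Step 4: Therefore x = 2

Step 4 incorrectly concludes that x = 2 is the only solution. The proof shows that x = 2 is A solution (existence), but does not show it is the ONLY solution (uniqueness). In fact, x = -2 is also a solution since (-2)^2 = 4. Finding one solution doesn't prove there are no others.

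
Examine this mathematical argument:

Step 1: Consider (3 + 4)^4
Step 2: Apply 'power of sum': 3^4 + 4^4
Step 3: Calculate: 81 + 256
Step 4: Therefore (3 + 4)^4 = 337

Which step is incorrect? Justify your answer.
Step 2: Apply 'power of sum': 3^4 + 4^4

Step 2 incorrectly applies a non-existent rule '(a+b)^n = a^n + b^n'. This is false in general. The correct expansion uses the binomial theorem. The actual value is (3 + 4)^4 = 7^4 = 2401, not 337.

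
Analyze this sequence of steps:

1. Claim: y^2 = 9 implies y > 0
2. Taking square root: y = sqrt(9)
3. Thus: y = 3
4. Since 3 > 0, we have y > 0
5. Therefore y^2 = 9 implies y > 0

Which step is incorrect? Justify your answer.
Step 2: Taking square root: y = sqrt(9)

Step 2 takes the square root and assumes the positive root only. The equation y^2 = 9 actually has two solutions: y = 3 and y = -3. The proof silently assumes y > 0 without justification, then uses this assumption to conclude y > 0, which is circular. The counterexample y = -3 shows the claim is false.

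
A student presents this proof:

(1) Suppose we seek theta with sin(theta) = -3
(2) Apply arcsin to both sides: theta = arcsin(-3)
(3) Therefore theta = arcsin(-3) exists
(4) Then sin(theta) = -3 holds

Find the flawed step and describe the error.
Step 2: Apply arcsin to both sides: theta = arcsin(-3)

Step 2 applies arcsin to -3. However, arcsin(x) is only defined for x in [-1, 1] because sin(theta) can only produce values in that range. Since |-3| > 1, arcsin(-3) is undefined. There is no angle whose sine equals -3.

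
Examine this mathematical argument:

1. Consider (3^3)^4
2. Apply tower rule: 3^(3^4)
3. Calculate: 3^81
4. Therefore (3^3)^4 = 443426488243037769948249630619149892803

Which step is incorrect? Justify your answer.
Step 2: Apply tower rule: 3^(3^4)

Step 2 incorrectly states that (a^b)^c = a^(b^c). The correct rule is (a^b)^c = a^(b×c). The actual value is (3^3)^4 = 3^12 = 531441, not 3^81 = 443426488243037769948249630619149892803.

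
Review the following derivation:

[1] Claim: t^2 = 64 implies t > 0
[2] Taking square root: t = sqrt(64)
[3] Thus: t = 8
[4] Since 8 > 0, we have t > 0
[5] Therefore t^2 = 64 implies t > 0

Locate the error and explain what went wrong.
Step 2: Taking square root: t = sqrt(64)

Step 2 takes the square root and assumes the positive root only. The equation t^2 = 64 actually has two solutions: t = 8 and t = -8. The proof silently assumes t > 0 without justification, then uses this assumption to conclude t > 0, which is circular. The counterexample t = -8 shows the claim is false.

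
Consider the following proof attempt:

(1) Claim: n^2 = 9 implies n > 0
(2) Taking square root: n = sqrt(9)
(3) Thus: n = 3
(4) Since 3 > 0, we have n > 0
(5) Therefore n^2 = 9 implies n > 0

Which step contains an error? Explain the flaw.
Step 2: Taking square root: n = sqrt(9)

Step 2 takes the square root and assumes the positive root only. The equation n^2 = 9 actually has two solutions: n = 3 and n = -3. The proof silently assumes n > 0 without justification, then uses this assumption to conclude n > 0, which is circular. The counterexample n = -3 shows the claim is false.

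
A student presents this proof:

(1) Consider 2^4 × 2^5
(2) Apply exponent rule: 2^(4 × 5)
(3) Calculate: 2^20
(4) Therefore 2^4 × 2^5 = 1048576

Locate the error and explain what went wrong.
Step 2: Apply exponent rule: 2^(4 × 5)

Step 2 incorrectly states that a^b × a^c = a^(b×c). The correct rule is a^b × a^c = a^(b+c). The actual value is 2^4 × 2^5 = 2^9 = 512, not 2^20 = 1048576.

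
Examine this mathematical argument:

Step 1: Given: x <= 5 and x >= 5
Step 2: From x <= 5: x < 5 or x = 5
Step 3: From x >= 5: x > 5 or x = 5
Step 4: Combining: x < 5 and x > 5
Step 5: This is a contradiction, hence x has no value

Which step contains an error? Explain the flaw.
Step 4: Combining: x < 5 and x > 5

Step 4 incorrectly combines the conditions. From x <= 5 and x >= 5, the intersection is x = 5. The error treats the 'or' cases as 'and' requirements. The correct conclusion is that x = 5 is the unique solution, not that no solution exists.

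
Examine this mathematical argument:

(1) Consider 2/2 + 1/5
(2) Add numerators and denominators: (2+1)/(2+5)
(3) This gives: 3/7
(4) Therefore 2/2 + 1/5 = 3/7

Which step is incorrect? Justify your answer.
Step 2: Add numerators and denominators: (2+1)/(2+5)

Step 2 incorrectly adds fractions by separately adding numerators and denominators. This is wrong. The correct method requires a common denominator: 2/2 + 1/5 = (2×5 + 1×2)/(2×5) = 12/10 = 6/5. The method used gives 3/7, which is different.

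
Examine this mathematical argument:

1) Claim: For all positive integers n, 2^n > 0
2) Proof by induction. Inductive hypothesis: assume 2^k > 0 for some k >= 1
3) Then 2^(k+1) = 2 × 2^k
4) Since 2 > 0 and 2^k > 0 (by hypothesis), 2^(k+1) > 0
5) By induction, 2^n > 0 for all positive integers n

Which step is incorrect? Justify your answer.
Step 5: By induction, 2^n > 0 for all positive integers n

Step 5 concludes the proof by induction, but no base case was ever established. A valid induction proof requires: (1) a base case proving 2^1 > 0, and (2) an inductive step showing IF 2^k > 0 THEN 2^(k+1) > 0. Steps 2-4 correctly establish the inductive step, but without the base case the conclusion in step 5 does not follow.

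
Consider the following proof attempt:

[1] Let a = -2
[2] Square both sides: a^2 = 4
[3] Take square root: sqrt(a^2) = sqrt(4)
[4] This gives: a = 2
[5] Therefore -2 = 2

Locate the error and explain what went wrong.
Step 4: This gives: a = 2

Step 4 incorrectly states that sqrt(a^2) = a. The correct identity is sqrt(a^2) = |a|. Since a = -2 < 0, we have sqrt(a^2) = |-2| = 2, not a = -2.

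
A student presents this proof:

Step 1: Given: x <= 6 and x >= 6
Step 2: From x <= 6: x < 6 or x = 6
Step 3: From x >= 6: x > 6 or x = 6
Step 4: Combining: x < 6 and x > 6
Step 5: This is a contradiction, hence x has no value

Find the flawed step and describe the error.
Step 4: Combining: x < 6 and x > 6

Step 4 incorrectly combines the conditions. From x <= 6 and x >= 6, the intersection is x = 6. The error treats the 'or' cases as 'and' requirements. The correct conclusion is that x = 6 is the unique solution, not that no solution exists.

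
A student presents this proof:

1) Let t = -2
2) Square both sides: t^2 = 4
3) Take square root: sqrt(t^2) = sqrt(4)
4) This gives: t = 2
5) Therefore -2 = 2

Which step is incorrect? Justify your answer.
Step 4: This gives: t = 2

Step 4 incorrectly states that sqrt(t^2) = t. The correct identity is sqrt(t^2) = |t|. Since t = -2 < 0, we have sqrt(t^2) = |-2| = 2, not t = -2.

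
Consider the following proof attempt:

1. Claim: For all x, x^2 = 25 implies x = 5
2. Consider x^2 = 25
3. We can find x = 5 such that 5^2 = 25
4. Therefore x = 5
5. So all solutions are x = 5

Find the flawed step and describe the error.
Step 4: Therefore x = 5

Step 4 incorrectly concludes that x = 5 is the only solution. The proof shows that x = 5 is A solution (existence), but does not show it is the ONLY solution (uniqueness). In fact, x = -5 is also a solution since (-5)^2 = 25. Finding one solution doesn't prove there are no others.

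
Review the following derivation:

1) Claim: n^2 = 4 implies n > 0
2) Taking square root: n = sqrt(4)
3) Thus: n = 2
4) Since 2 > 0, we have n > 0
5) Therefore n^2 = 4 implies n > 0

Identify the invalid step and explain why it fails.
Step 2: Taking square root: n = sqrt(4)

Step 2 takes the square root and assumes the positive root only. The equation n^2 = 4 actually has two solutions: n = 2 and n = -2. The proof silently assumes n > 0 without justification, then uses this assumption to conclude n > 0, which is circular. The counterexample n = -2 shows the claim is false.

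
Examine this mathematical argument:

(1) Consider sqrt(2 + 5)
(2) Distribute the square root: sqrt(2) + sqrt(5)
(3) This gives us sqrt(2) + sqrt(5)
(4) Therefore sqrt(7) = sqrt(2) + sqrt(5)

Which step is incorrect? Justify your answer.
Step 2: Distribute the square root: sqrt(2) + sqrt(5)

Step 2 incorrectly 'distributes' the square root over addition. The square root function does not distribute: sqrt(a + b) ≠ sqrt(a) + sqrt(b). In fact, sqrt(2 + 5) = sqrt(7) ≈ 2.6458, while sqrt(2) + sqrt(5) ≈ 3.6503.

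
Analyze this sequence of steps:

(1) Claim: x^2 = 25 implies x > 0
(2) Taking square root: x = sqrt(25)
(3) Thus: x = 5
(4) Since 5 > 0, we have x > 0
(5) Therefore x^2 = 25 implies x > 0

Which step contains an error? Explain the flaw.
Step 2: Taking square root: x = sqrt(25)

Step 2 takes the square root and assumes the positive root only. The equation x^2 = 25 actually has two solutions: x = 5 and x = -5. The proof silently assumes x > 0 without justification, then uses this assumption to conclude x > 0, which is circular. The counterexample x = -5 shows the claim is false.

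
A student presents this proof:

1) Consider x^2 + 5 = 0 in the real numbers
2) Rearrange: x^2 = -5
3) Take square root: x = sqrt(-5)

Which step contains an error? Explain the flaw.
Step 3: Take square root: x = sqrt(-5)

Step 3 takes the square root of -5, which is negative. In the real number system, the square root of a negative number is undefined. The equation x^2 + 5 = 0 has no real solutions. Square roots of negative numbers only exist in the complex numbers.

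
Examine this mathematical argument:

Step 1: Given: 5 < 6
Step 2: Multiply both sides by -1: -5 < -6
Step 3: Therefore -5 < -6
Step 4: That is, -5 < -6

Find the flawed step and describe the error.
Step 2: Multiply both sides by -1: -5 < -6

Step 2 multiplies both sides by -1 but fails to reverse the inequality sign. When multiplying (or dividing) an inequality by a negative number, the direction must be reversed. Since 5 < 6, we should get -5 > -6, i.e., -5 > -6.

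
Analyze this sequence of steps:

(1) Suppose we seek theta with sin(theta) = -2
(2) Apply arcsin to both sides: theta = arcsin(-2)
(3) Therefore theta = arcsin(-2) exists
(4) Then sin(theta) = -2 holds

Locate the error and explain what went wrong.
Step 2: Apply arcsin to both sides: theta = arcsin(-2)

Step 2 applies arcsin to -2. However, arcsin(x) is only defined for x in [-1, 1] because sin(theta) can only produce values in that range. Since |-2| > 1, arcsin(-2) is undefined. There is no angle whose sine equals -2.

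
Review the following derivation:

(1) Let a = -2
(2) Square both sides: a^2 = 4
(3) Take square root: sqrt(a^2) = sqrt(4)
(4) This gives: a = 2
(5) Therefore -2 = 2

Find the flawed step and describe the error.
Step 4: This gives: a = 2

Step 4 incorrectly states that sqrt(a^2) = a. The correct identity is sqrt(a^2) = |a|. Since a = -2 < 0, we have sqrt(a^2) = |-2| = 2, not a = -2.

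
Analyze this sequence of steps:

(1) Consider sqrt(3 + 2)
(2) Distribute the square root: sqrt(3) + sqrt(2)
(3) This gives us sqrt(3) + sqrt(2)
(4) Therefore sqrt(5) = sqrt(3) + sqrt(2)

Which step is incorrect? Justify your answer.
Step 2: Distribute the square root: sqrt(3) + sqrt(2)

Step 2 incorrectly 'distributes' the square root over addition. The square root function does not distribute: sqrt(a + b) ≠ sqrt(a) + sqrt(b). In fact, sqrt(3 + 2) = sqrt(5) ≈ 2.2361, while sqrt(3) + sqrt(2) ≈ 3.1463.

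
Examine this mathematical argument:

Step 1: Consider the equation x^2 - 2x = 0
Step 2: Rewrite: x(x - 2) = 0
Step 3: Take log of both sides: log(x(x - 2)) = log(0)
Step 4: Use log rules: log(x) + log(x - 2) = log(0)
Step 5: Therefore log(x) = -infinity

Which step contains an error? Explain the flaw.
Step 3: Take log of both sides: log(x(x - 2)) = log(0)

Step 3 takes the logarithm of both sides, resulting in log(0) on the right side. The logarithm is only defined for positive numbers; log(0) is undefined (approaches negative infinity). This operation is invalid.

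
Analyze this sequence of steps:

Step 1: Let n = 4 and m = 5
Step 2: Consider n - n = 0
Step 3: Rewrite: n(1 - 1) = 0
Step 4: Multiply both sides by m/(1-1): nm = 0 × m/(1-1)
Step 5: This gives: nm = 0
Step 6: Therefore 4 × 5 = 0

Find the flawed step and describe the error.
Step 4: Multiply both sides by m/(1-1): nm = 0 × m/(1-1)

Step 4 multiplies both sides by m/(1-1). However, 1-1 = 0, so this is multiplication by m/0, which is undefined. We cannot multiply by an undefined expression.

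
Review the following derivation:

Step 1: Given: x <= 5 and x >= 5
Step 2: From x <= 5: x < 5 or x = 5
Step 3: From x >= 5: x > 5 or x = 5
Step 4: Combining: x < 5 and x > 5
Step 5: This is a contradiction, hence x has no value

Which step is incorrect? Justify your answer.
Step 4: Combining: x < 5 and x > 5

Step 4 incorrectly combines the conditions. From x <= 5 and x >= 5, the intersection is x = 5. The error treats the 'or' cases as 'and' requirements. The correct conclusion is that x = 5 is the unique solution, not that no solution exists.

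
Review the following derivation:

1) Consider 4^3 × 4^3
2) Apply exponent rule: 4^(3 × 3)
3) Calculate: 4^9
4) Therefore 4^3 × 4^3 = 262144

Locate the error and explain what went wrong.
Step 2: Apply exponent rule: 4^(3 × 3)

Step 2 incorrectly states that a^b × a^c = a^(b×c). The correct rule is a^b × a^c = a^(b+c). The actual value is 4^3 × 4^3 = 4^6 = 4096, not 4^9 = 262144.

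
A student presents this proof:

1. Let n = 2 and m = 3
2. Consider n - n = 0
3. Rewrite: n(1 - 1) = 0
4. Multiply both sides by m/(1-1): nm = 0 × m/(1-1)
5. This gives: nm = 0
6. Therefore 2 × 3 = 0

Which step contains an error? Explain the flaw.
Step 4: Multiply both sides by m/(1-1): nm = 0 × m/(1-1)

Step 4 multiplies both sides by m/(1-1). However, 1-1 = 0, so this is multiplication by m/0, which is undefined. We cannot multiply by an undefined expression.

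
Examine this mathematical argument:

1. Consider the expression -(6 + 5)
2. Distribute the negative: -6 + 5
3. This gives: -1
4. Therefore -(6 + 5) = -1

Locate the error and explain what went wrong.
Step 2: Distribute the negative: -6 + 5

Step 2 incorrectly distributes the negative sign. The correct distribution is -(6 + 5) = -6 - 5 = -11. The negative must be applied to both terms, not just the first. The error treats -(6 + 5) as -6 + 5, which equals -1 instead of -11.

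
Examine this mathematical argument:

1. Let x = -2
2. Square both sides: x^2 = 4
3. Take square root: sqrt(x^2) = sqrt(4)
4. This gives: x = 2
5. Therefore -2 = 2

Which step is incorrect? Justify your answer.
Step 4: This gives: x = 2

Step 4 incorrectly states that sqrt(x^2) = x. The correct identity is sqrt(x^2) = |x|. Since x = -2 < 0, we have sqrt(x^2) = |-2| = 2, not x = -2.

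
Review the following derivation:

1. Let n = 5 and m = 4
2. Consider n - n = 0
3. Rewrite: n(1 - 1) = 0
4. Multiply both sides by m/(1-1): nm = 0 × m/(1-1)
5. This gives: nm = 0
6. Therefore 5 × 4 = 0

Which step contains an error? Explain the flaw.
Step 4: Multiply both sides by m/(1-1): nm = 0 × m/(1-1)

Step 4 multiplies both sides by m/(1-1). However, 1-1 = 0, so this is multiplication by m/0, which is undefined. We cannot multiply by an undefined expression.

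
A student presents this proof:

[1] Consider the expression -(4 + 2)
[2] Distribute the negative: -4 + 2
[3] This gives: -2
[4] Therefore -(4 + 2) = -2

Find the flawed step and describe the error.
Step 2: Distribute the negative: -4 + 2

Step 2 incorrectly distributes the negative sign. The correct distribution is -(4 + 2) = -4 - 2 = -6. The negative must be applied to both terms, not just the first. The error treats -(4 + 2) as -4 + 2, which equals -2 instead of -6.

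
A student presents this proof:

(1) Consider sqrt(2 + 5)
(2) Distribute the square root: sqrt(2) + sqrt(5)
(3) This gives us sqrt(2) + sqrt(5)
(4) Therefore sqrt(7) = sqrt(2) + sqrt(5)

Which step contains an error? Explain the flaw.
Step 2: Distribute the square root: sqrt(2) + sqrt(5)

Step 2 incorrectly 'distributes' the square root over addition. The square root function does not distribute: sqrt(a + b) ≠ sqrt(a) + sqrt(b). In fact, sqrt(2 + 5) = sqrt(7) ≈ 2.6458, while sqrt(2) + sqrt(5) ≈ 3.6503.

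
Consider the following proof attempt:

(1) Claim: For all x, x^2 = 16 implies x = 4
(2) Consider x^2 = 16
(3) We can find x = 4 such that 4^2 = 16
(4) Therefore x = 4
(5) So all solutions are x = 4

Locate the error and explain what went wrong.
Step 4: Therefore x = 4

Step 4 incorrectly concludes that x = 4 is the only solution. The proof shows that x = 4 is A solution (existence), but does not show it is the ONLY solution (uniqueness). In fact, x = -4 is also a solution since (-4)^2 = 16. Finding one solution doesn't prove there are no others.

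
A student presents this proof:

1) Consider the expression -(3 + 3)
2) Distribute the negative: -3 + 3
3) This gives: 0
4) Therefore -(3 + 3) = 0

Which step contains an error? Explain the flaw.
Step 2: Distribute the negative: -3 + 3

Step 2 incorrectly distributes the negative sign. The correct distribution is -(3 + 3) = -3 - 3 = -6. The negative must be applied to both terms, not just the first. The error treats -(3 + 3) as -3 + 3, which equals 0 instead of -6.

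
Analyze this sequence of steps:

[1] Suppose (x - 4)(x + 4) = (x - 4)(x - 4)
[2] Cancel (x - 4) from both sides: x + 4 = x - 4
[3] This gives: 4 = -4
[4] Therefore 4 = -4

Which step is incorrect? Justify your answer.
Step 2: Cancel (x - 4) from both sides: x + 4 = x - 4

Step 2 cancels (x - 4) from both sides. This is only valid if (x - 4) ≠ 0, i.e., x ≠ 4. When x = 4, both sides equal zero regardless of the other factors. The correct approach requires considering x = 4 as a separate case.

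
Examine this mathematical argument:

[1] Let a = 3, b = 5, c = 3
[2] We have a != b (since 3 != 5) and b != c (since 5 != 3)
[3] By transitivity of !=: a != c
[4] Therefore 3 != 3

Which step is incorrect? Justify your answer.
Step 3: By transitivity of !=: a != c

Step 3 incorrectly applies transitivity to the '!=' relation. Transitivity states: if a R b and b R c, then a R c. However, '!=' is not transitive. Counterexample: 3 != 5 and 5 != 3, but 3 = 3 (both equal 3). Transitivity holds for relations like <, <=, =, but not for !=.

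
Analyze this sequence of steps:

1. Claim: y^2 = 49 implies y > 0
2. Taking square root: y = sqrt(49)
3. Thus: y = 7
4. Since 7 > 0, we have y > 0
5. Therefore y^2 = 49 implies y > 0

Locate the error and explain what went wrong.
Step 2: Taking square root: y = sqrt(49)

Step 2 takes the square root and assumes the positive root only. The equation y^2 = 49 actually has two solutions: y = 7 and y = -7. The proof silently assumes y > 0 without justification, then uses this assumption to conclude y > 0, which is circular. The counterexample y = -7 shows the claim is false.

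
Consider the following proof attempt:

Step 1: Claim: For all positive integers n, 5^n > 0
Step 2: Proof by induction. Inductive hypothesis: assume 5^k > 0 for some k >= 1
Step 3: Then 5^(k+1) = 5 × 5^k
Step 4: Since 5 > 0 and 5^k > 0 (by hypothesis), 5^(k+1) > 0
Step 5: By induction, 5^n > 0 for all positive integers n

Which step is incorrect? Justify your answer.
Step 5: By induction, 5^n > 0 for all positive integers n

Step 5 concludes the proof by induction, but no base case was ever established. A valid induction proof requires: (1) a base case proving 5^1 > 0, and (2) an inductive step showing IF 5^k > 0 THEN 5^(k+1) > 0. Steps 2-4 correctly establish the inductive step, but without the base case the conclusion in step 5 does not follow.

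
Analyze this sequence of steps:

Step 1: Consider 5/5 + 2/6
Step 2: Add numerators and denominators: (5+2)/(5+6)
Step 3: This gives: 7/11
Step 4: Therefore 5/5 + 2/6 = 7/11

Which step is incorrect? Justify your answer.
Step 2: Add numerators and denominators: (5+2)/(5+6)

Step 2 incorrectly adds fractions by separately adding numerators and denominators. This is wrong. The correct method requires a common denominator: 5/5 + 2/6 = (5×6 + 2×5)/(5×6) = 40/30 = 4/3. The method used gives 7/11, which is different.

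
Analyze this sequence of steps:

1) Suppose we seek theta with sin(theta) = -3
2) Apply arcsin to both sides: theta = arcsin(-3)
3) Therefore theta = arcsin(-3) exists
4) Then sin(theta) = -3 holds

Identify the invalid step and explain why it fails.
Step 2: Apply arcsin to both sides: theta = arcsin(-3)

Step 2 applies arcsin to -3. However, arcsin(x) is only defined for x in [-1, 1] because sin(theta) can only produce values in that range. Since |-3| > 1, arcsin(-3) is undefined. There is no angle whose sine equals -3.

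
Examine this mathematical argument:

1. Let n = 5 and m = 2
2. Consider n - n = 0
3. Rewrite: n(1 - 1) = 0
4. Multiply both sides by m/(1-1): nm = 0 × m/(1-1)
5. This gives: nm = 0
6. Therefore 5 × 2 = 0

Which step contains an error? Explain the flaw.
Step 4: Multiply both sides by m/(1-1): nm = 0 × m/(1-1)

Step 4 multiplies both sides by m/(1-1). However, 1-1 = 0, so this is multiplication by m/0, which is undefined. We cannot multiply by an undefined expression.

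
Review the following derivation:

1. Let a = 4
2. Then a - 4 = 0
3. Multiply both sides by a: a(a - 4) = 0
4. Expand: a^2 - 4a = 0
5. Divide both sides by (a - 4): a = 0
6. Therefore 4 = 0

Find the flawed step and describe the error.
Step 5: Divide both sides by (a - 4): a = 0

Step 5 divides both sides by (a - 4). However, since a = 4, we have (a - 4) = 0. Division by zero is undefined, making this step invalid.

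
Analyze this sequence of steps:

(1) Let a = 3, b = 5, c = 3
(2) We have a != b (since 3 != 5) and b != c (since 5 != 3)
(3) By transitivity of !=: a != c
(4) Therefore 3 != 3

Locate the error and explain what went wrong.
Step 3: By transitivity of !=: a != c

Step 3 incorrectly applies transitivity to the '!=' relation. Transitivity states: if a R b and b R c, then a R c. However, '!=' is not transitive. Counterexample: 3 != 5 and 5 != 3, but 3 = 3 (both equal 3). Transitivity holds for relations like <, <=, =, but not for !=.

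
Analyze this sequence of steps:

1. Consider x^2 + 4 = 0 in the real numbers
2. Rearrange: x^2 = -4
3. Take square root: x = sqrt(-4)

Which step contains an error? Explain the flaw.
Step 3: Take square root: x = sqrt(-4)

Step 3 takes the square root of -4, which is negative. In the real number system, the square root of a negative number is undefined. The equation x^2 + 4 = 0 has no real solutions. Square roots of negative numbers only exist in the complex numbers.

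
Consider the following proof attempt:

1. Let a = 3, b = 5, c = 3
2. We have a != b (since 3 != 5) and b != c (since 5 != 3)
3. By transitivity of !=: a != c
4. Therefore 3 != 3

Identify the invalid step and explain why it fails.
Step 3: By transitivity of !=: a != c

Step 3 incorrectly applies transitivity to the '!=' relation. Transitivity states: if a R b and b R c, then a R c. However, '!=' is not transitive. Counterexample: 3 != 5 and 5 != 3, but 3 = 3 (both equal 3). Transitivity holds for relations like <, <=, =, but not for !=.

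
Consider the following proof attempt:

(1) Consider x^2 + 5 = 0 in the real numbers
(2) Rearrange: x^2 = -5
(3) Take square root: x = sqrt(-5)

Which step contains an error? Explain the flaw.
Step 3: Take square root: x = sqrt(-5)

Step 3 takes the square root of -5, which is negative. In the real number system, the square root of a negative number is undefined. The equation x^2 + 5 = 0 has no real solutions. Square roots of negative numbers only exist in the complex numbers.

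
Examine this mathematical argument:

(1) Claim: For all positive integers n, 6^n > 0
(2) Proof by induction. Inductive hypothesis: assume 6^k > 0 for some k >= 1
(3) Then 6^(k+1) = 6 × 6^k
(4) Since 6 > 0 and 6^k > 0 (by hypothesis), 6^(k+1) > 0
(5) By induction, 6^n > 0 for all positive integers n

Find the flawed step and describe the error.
Step 5: By induction, 6^n > 0 for all positive integers n

Step 5 concludes the proof by induction, but no base case was ever established. A valid induction proof requires: (1) a base case proving 6^1 > 0, and (2) an inductive step showing IF 6^k > 0 THEN 6^(k+1) > 0. Steps 2-4 correctly establish the inductive step, but without the base case the conclusion in step 5 does not follow.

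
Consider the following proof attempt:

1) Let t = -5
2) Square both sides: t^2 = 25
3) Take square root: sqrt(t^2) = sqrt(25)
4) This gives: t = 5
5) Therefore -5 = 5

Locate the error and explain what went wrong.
Step 4: This gives: t = 5

Step 4 incorrectly states that sqrt(t^2) = t. The correct identity is sqrt(t^2) = |t|. Since t = -5 < 0, we have sqrt(t^2) = |-5| = 5, not t = -5.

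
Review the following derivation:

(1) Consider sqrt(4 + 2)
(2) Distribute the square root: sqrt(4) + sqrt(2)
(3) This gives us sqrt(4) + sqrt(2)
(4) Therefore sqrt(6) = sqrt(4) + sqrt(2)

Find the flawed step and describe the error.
Step 2: Distribute the square root: sqrt(4) + sqrt(2)

Step 2 incorrectly 'distributes' the square root over addition. The square root function does not distribute: sqrt(a + b) ≠ sqrt(a) + sqrt(b). In fact, sqrt(4 + 2) = sqrt(6) ≈ 2.4495, while sqrt(4) + sqrt(2) ≈ 3.4142.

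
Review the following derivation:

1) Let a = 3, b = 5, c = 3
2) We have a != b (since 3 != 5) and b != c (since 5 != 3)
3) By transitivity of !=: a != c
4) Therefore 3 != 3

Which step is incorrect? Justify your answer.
Step 3: By transitivity of !=: a != c

Step 3 incorrectly applies transitivity to the '!=' relation. Transitivity states: if a R b and b R c, then a R c. However, '!=' is not transitive. Counterexample: 3 != 5 and 5 != 3, but 3 = 3 (both equal 3). Transitivity holds for relations like <, <=, =, but not for !=.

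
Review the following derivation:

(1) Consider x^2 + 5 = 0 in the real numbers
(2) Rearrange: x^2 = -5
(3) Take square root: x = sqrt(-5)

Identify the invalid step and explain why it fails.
Step 3: Take square root: x = sqrt(-5)

Step 3 takes the square root of -5, which is negative. In the real number system, the square root of a negative number is undefined. The equation x^2 + 5 = 0 has no real solutions. Square roots of negative numbers only exist in the complex numbers.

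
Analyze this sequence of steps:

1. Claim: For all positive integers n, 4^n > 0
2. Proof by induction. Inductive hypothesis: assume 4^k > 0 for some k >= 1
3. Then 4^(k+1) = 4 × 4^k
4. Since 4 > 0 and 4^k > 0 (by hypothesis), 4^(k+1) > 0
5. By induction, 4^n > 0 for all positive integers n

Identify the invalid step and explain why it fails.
Step 5: By induction, 4^n > 0 for all positive integers n

Step 5 concludes the proof by induction, but no base case was ever established. A valid induction proof requires: (1) a base case proving 4^1 > 0, and (2) an inductive step showing IF 4^k > 0 THEN 4^(k+1) > 0. Steps 2-4 correctly establish the inductive step, but without the base case the conclusion in step 5 does not follow.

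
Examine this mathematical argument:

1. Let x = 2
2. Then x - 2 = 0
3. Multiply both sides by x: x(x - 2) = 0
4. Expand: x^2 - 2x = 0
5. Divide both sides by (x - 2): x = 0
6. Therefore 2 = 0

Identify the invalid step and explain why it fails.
Step 5: Divide both sides by (x - 2): x = 0

Step 5 divides both sides by (x - 2). However, since x = 2, we have (x - 2) = 0. Division by zero is undefined, making this step invalid.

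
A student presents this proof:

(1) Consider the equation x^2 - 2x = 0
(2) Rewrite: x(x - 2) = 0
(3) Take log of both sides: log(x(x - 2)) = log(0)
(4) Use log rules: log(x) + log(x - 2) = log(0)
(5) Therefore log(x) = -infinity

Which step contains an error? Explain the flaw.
Step 3: Take log of both sides: log(x(x - 2)) = log(0)

Step 3 takes the logarithm of both sides, resulting in log(0) on the right side. The logarithm is only defined for positive numbers; log(0) is undefined (approaches negative infinity). This operation is invalid.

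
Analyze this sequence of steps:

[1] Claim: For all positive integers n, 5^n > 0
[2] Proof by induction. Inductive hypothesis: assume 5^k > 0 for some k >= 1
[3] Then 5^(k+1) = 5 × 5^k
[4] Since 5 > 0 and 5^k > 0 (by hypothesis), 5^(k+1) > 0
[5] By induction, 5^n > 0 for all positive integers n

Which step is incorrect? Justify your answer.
Step 5: By induction, 5^n > 0 for all positive integers n

Step 5 concludes the proof by induction, but no base case was ever established. A valid induction proof requires: (1) a base case proving 5^1 > 0, and (2) an inductive step showing IF 5^k > 0 THEN 5^(k+1) > 0. Steps 2-4 correctly establish the inductive step, but without the base case the conclusion in step 5 does not follow.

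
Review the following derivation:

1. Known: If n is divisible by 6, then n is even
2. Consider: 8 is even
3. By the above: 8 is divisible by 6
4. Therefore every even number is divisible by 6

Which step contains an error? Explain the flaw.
Step 3: By the above: 8 is divisible by 6

Step 3 commits the fallacy of affirming the consequent. The known fact 'divisible by 6 → even' does NOT imply 'even → divisible by 6'. That would be the converse, which is false. For example, 8 is even but 8 ÷ 6 = 1.33, which is not an integer.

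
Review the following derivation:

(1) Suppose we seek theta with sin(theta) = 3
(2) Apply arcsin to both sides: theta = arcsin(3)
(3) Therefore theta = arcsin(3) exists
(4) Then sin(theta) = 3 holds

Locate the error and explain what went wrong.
Step 2: Apply arcsin to both sides: theta = arcsin(3)

Step 2 applies arcsin to 3. However, arcsin(x) is only defined for x in [-1, 1] because sin(theta) can only produce values in that range. Since |3| > 1, arcsin(3) is undefined. There is no angle whose sine equals 3.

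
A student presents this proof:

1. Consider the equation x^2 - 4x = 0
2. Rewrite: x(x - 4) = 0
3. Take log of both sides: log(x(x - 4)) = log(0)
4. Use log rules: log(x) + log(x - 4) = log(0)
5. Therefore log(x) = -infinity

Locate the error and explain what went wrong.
Step 3: Take log of both sides: log(x(x - 4)) = log(0)

Step 3 takes the logarithm of both sides, resulting in log(0) on the right side. The logarithm is only defined for positive numbers; log(0) is undefined (approaches negative infinity). This operation is invalid.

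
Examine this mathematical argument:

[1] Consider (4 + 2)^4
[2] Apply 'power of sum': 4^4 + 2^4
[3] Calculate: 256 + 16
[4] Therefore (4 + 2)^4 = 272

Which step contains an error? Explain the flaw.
Step 2: Apply 'power of sum': 4^4 + 2^4

Step 2 incorrectly applies a non-existent rule '(a+b)^n = a^n + b^n'. This is false in general. The correct expansion uses the binomial theorem. The actual value is (4 + 2)^4 = 6^4 = 1296, not 272.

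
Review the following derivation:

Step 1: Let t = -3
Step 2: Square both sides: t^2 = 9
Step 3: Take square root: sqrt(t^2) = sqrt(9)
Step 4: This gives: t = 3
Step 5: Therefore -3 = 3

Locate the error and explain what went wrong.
Step 4: This gives: t = 3

Step 4 incorrectly states that sqrt(t^2) = t. The correct identity is sqrt(t^2) = |t|. Since t = -3 < 0, we have sqrt(t^2) = |-3| = 3, not t = -3.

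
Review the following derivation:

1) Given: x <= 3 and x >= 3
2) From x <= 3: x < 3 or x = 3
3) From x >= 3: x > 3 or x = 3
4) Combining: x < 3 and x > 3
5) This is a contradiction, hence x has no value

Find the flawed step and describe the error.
Step 4: Combining: x < 3 and x > 3

Step 4 incorrectly combines the conditions. From x <= 3 and x >= 3, the intersection is x = 3. The error treats the 'or' cases as 'and' requirements. The correct conclusion is that x = 3 is the unique solution, not that no solution exists.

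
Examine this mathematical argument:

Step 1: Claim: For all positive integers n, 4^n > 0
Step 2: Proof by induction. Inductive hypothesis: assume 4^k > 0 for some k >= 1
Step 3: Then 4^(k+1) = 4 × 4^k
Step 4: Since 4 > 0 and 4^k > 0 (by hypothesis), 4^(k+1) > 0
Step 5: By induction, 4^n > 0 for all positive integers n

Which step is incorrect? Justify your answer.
Step 5: By induction, 4^n > 0 for all positive integers n

Step 5 concludes the proof by induction, but no base case was ever established. A valid induction proof requires: (1) a base case proving 4^1 > 0, and (2) an inductive step showing IF 4^k > 0 THEN 4^(k+1) > 0. Steps 2-4 correctly establish the inductive step, but without the base case the conclusion in step 5 does not follow.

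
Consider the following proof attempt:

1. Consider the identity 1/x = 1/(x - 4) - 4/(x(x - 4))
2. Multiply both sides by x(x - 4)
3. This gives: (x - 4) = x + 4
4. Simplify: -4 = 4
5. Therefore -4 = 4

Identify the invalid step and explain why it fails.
Step 3: This gives: (x - 4) = x + 4

Step 3 makes a sign error when clearing denominators. Multiplying -4/(x(x - 4)) by x(x - 4) gives -4, not +4. The correct result is (x - 4) = x - 4, which is trivially true, not (x - 4) = x + 4. (Step 1 is a valid identity: 1/(x - 4) - 4/(x(x - 4)) = (x - 4)/(x(x - 4)) = 1/x.)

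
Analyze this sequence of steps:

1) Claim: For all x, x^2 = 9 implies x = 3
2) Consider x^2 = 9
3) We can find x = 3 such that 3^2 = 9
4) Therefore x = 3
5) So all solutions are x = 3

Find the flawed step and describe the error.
Step 4: Therefore x = 3

Step 4 incorrectly concludes that x = 3 is the only solution. The proof shows that x = 3 is A solution (existence), but does not show it is the ONLY solution (uniqueness). In fact, x = -3 is also a solution since (-3)^2 = 9. Finding one solution doesn't prove there are no others.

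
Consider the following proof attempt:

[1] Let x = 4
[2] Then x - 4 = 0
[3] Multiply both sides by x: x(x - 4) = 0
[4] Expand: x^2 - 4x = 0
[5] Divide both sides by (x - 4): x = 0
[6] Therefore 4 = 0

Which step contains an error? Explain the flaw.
Step 5: Divide both sides by (x - 4): x = 0

Step 5 divides both sides by (x - 4). However, since x = 4, we have (x - 4) = 0. Division by zero is undefined, making this step invalid.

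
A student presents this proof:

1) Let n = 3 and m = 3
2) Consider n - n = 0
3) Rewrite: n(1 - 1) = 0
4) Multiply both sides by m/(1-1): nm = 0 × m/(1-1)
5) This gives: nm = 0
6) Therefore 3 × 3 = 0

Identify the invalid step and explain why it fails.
Step 4: Multiply both sides by m/(1-1): nm = 0 × m/(1-1)

Step 4 multiplies both sides by m/(1-1). However, 1-1 = 0, so this is multiplication by m/0, which is undefined. We cannot multiply by an undefined expression.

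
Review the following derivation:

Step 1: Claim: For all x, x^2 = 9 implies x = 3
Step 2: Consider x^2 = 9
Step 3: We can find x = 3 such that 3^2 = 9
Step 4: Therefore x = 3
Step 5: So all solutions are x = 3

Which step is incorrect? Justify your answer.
Step 4: Therefore x = 3

Step 4 incorrectly concludes that x = 3 is the only solution. The proof shows that x = 3 is A solution (existence), but does not show it is the ONLY solution (uniqueness). In fact, x = -3 is also a solution since (-3)^2 = 9. Finding one solution doesn't prove there are no others.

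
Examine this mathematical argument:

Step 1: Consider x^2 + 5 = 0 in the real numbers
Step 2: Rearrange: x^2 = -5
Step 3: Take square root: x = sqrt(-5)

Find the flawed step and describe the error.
Step 3: Take square root: x = sqrt(-5)

Step 3 takes the square root of -5, which is negative. In the real number system, the square root of a negative number is undefined. The equation x^2 + 5 = 0 has no real solutions. Square roots of negative numbers only exist in the complex numbers.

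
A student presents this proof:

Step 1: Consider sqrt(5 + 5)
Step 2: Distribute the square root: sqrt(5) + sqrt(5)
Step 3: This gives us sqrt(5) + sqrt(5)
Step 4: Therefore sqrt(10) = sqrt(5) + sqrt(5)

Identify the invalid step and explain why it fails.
Step 2: Distribute the square root: sqrt(5) + sqrt(5)

Step 2 incorrectly 'distributes' the square root over addition. The square root function does not distribute: sqrt(a + b) ≠ sqrt(a) + sqrt(b). In fact, sqrt(5 + 5) = sqrt(10) ≈ 3.1623, while sqrt(5) + sqrt(5) ≈ 4.4721.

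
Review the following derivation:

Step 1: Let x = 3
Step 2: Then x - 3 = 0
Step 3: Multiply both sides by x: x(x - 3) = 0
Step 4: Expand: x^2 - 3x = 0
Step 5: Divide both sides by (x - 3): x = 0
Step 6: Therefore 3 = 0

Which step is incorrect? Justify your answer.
Step 5: Divide both sides by (x - 3): x = 0

Step 5 divides both sides by (x - 3). However, since x = 3, we have (x - 3) = 0. Division by zero is undefined, making this step invalid.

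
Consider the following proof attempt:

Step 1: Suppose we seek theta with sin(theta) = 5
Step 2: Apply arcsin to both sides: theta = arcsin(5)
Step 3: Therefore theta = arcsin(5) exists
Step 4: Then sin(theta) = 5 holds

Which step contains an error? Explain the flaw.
Step 2: Apply arcsin to both sides: theta = arcsin(5)

Step 2 applies arcsin to 5. However, arcsin(x) is only defined for x in [-1, 1] because sin(theta) can only produce values in that range. Since |5| > 1, arcsin(5) is undefined. There is no angle whose sine equals 5.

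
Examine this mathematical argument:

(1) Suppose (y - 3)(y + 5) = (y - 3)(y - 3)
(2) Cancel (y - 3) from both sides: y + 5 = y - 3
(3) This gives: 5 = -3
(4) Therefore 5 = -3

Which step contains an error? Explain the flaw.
Step 2: Cancel (y - 3) from both sides: y + 5 = y - 3

Step 2 cancels (y - 3) from both sides. This is only valid if (y - 3) ≠ 0, i.e., y ≠ 3. When y = 3, both sides equal zero regardless of the other factors. The correct approach requires considering y = 3 as a separate case.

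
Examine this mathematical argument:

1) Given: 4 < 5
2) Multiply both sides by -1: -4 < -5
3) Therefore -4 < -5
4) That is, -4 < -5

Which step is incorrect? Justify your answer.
Step 2: Multiply both sides by -1: -4 < -5

Step 2 multiplies both sides by -1 but fails to reverse the inequality sign. When multiplying (or dividing) an inequality by a negative number, the direction must be reversed. Since 4 < 5, we should get -4 > -5, i.e., -4 > -5.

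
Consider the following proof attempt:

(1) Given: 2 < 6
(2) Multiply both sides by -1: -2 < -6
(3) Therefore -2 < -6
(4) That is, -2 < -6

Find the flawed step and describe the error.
Step 2: Multiply both sides by -1: -2 < -6

Step 2 multiplies both sides by -1 but fails to reverse the inequality sign. When multiplying (or dividing) an inequality by a negative number, the direction must be reversed. Since 2 < 6, we should get -2 > -6, i.e., -2 > -6.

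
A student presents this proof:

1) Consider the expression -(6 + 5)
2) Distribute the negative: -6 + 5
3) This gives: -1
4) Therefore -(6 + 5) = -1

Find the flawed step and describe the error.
Step 2: Distribute the negative: -6 + 5

Step 2 incorrectly distributes the negative sign. The correct distribution is -(6 + 5) = -6 - 5 = -11. The negative must be applied to both terms, not just the first. The error treats -(6 + 5) as -6 + 5, which equals -1 instead of -11.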